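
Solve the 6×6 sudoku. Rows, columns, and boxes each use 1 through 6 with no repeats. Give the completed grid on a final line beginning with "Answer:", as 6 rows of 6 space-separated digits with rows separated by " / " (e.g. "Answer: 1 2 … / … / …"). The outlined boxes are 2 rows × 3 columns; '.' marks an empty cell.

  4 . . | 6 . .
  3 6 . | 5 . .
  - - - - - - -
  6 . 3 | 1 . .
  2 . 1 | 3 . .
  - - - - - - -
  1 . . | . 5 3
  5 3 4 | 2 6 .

Step 1. [r4c5∈{4}] r4c5 has the single candidate 4. So r4c5=4.
Step 2. [r2c3∈{2}] only 2 remains possible at r2c3 ⇒ r2c3=2.
Step 3. [r1c2∈{1,5}] across col 2, 1 lands solely at r1c2 ⇒ r1c2=1.
Step 4. [r3c5∈{2}] r3c5 is down to just 2. So r3c5=2.
Step 5. [r3c6∈{5}] r3c6 has the single candidate 5. So r3c6=5.
Step 6. [r6c6∈{1}] r6c6 is down to just 1. So r6c6=1.
Step 7. [r5c4∈{4}] nothing but 4 survives at r5c4, so r5c4=4.
Step 8. [r1c5∈{3}] r1c5's peers cover all but 3 ⇒ r1c5=3.
Step 9. [r1c6∈{2}] r1c6's peers cover all but 2, so r1c6=2.
Step 10. [r3c2∈{4}] only 4 remains possible at r3c2. So r3c2=4.
Step 11. [r5c3∈{6}] r5c3 has the single candidate 6, so r5c3=6.
Step 12. [r4c2∈{5}] nothing but 5 survives at r4c2, so r4c2=5.
Step 13. [r1c3∈{5}] r1c3's peers cover all but 5, so r1c3=5.
Step 14. [r5c2∈{2}] r5c2 has the single candidate 2 ⇒ r5c2=2.
Step 15. [r2c5∈{1}] r2c5's peers cover all but 1 ⇒ r2c5=1.
Step 16. [r4c6∈{6}] r4c6 is down to just 6, so r4c6=6.
Step 17. [r2c6∈{4}] r2c6 is down to just 4. So r2c6=4.

Answer: 4 1 5 6 3 2 / 3 6 2 5 1 4 / 6 4 3 1 2 5 / 2 5 1 3 4 6 / 1 2 6 4 5 3 / 5 3 4 2 6 1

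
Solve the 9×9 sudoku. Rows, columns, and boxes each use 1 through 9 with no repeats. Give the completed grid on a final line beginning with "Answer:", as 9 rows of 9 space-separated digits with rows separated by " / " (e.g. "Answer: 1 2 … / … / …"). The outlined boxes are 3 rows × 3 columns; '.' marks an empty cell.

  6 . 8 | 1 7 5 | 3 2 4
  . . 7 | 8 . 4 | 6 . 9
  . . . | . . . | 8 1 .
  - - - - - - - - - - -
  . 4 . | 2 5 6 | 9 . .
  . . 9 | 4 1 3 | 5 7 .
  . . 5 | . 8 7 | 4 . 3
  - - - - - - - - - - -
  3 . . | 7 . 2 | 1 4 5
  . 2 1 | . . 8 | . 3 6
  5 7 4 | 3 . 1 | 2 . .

Step 1. [r3c3∈{2,3}] in col 3, 2 fits only at r3c3, so r3c3=2.
Step 2. [r8c1∈{9}] r8c1 has the single candidate 9, so r8c1=9.
Step 3. [r4c8∈{8}] r4c8 is down to just 8 ⇒ r4c8=8.
Step 4. [r9c5∈{6,9}] 6 has one home in row 9: r9c5, so r9c5=6.
Step 5. [r5c2∈{6,8}] r5c2 is the only open cell in row 5 admitting 6, so r5c2=6.
Step 6. [r6c2∈{1}] r6c2 is down to just 1. So r6c2=1.
Step 7. [r3c2∈{3,5,9}] in row 3, 5 fits only at r3c2 ⇒ r3c2=5.
Step 8. [r3c6∈{9}] nothing but 9 survives at r3c6 ⇒ r3c6=9.
Step 9. [r5c9∈{2}] r5c9 is down to just 2, so r5c9=2.
Step 10. [r3c5∈{3}] only 3 remains possible at r3c5. So r3c5=3.
Step 11. [r7c2∈{8}] nothing but 8 survives at r7c2, so r7c2=8.
Step 12. [r6c8∈{6}] r6c8 has the single candidate 6. So r6c8=6.
Step 13. [r2c5∈{2}] r2c5's peers cover all but 2, so r2c5=2.
Step 14. [r8c4∈{5}] nothing but 5 survives at r8c4. So r8c4=5.
Step 15. [r2c1∈{1}] r2c1 is down to just 1, so r2c1=1.
Step 16. [r3c4∈{6}] r3c4's peers cover all but 6, so r3c4=6.
Step 17. [r6c1∈{2}] r6c1 is down to just 2, so r6c1=2.
Step 18. [r4c3∈{3}] r4c3 is down to just 3 ⇒ r4c3=3.
Step 19. [r4c1∈{7}] nothing but 7 survives at r4c1 ⇒ r4c1=7.
Step 20. [r7c5∈{9}] r7c5's peers cover all but 9 ⇒ r7c5=9.
Step 21. [r8c7∈{7}] r8c7 has the single candidate 7, so r8c7=7.
Step 22. [r3c9∈{7}] nothing but 7 survives at r3c9 ⇒ r3c9=7.
Step 23. [r5c1∈{8}] r5c1's peers cover all but 8, so r5c1=8.
Step 24. [r8c5∈{4}] r8c5 is down to just 4 ⇒ r8c5=4.
Step 25. [r3c1∈{4}] r3c1 has the single candidate 4. So r3c1=4.
Step 26. [r6c4∈{9}] r6c4 is down to just 9. So r6c4=9.
Step 27. [r1c2∈{9}] r1c2's peers cover all but 9 ⇒ r1c2=9.
Step 28. [r7c3∈{6}] r7c3's peers cover all but 6 ⇒ r7c3=6.
Step 29. [r9c9∈{8}] r9c9's peers cover all but 8 ⇒ r9c9=8.
Step 30. [r2c8∈{5}] r2c8 has the single candidate 5. So r2c8=5.
Step 31. [r4c9∈{1}] r4c9 has the single candidate 1, so r4c9=1.
Step 32. [r2c2∈{3}] r2c2's peers cover all but 3. So r2c2=3.
Step 33. [r9c8∈{9}] r9c8's peers cover all but 9, so r9c8=9.

Answer: 6 9 8 1 7 5 3 2 4 / 1 3 7 8 2 4 6 5 9 / 4 5 2 6 3 9 8 1 7 / 7 4 3 2 5 6 9 8 1 / 8 6 9 4 1 3 5 7 2 / 2 1 5 9 8 7 4 6 3 / 3 8 6 7 9 2 1 4 5 / 9 2 1 5 4 8 7 3 6 / 5 7 4 3 6 1 2 9 8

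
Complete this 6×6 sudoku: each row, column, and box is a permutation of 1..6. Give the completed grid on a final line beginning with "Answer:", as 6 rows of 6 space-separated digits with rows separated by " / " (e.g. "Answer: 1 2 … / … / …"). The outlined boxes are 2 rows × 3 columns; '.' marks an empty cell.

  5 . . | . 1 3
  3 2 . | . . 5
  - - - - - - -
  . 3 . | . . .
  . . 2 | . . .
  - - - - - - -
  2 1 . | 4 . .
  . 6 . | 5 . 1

Step 1. [r2c4∈{6}] r2c4 is down to just 6, so r2c4=6.
Step 2. [r3c6∈{2,4,6}] in col 6, 2 fits only at r3c6 ⇒ r3c6=2.
Step 3. [r4c6∈{4,6}] col 6 places 4 nowhere but r4c6, so r4c6=4.
Step 4. [r3c4∈{1}] r3c4 is down to just 1, so r3c4=1.
Step 5. [r1c2∈{4}] r1c2 has the single candidate 4. So r1c2=4.
Step 6. [r6c1∈{4}] r6c1 is down to just 4 ⇒ r6c1=4.
Step 7. [r3c1∈{6}] r3c1 is down to just 6. So r3c1=6.
Step 8. [r4c5∈{3,5,6}] across row 4, 6 lands solely at r4c5. So r4c5=6.
Step 9. [r6c3∈{3}] r6c3 has the single candidate 3. So r6c3=3.
Step 10. [r4c2∈{5}] r4c2 has the single candidate 5. So r4c2=5.
Step 11. [r3c3∈{4}] r3c3's peers cover all but 4. So r3c3=4.
Step 12. [r5c6∈{6}] only 6 remains possible at r5c6 ⇒ r5c6=6.
Step 13. [r3c5∈{5}] r3c5's peers cover all but 5, so r3c5=5.
Step 14. [r5c3∈{5}] only 5 remains possible at r5c3 ⇒ r5c3=5.
Step 15. [r1c3∈{6}] r1c3 is down to just 6, so r1c3=6.
Step 16. [r1c4∈{2}] r1c4 is down to just 2. So r1c4=2.
Step 17. [r4c1∈{1}] r4c1 has the single candidate 1. So r4c1=1.
Step 18. [r6c5∈{2}] r6c5's peers cover all but 2. So r6c5=2.
Step 19. [r4c4∈{3}] r4c4's peers cover all but 3 ⇒ r4c4=3.
Step 20. [r2c3∈{1}] r2c3 has the single candidate 1 ⇒ r2c3=1.
Step 21. [r5c5∈{3}] only 3 remains possible at r5c5. So r5c5=3.
Step 22. [r2c5∈{4}] nothing but 4 survives at r2c5. So r2c5=4.

Answer: 5 4 6 2 1 3 / 3 2 1 6 4 5 / 6 3 4 1 5 2 / 1 5 2 3 6 4 / 2 1 5 4 3 6 / 4 6 3 5 2 1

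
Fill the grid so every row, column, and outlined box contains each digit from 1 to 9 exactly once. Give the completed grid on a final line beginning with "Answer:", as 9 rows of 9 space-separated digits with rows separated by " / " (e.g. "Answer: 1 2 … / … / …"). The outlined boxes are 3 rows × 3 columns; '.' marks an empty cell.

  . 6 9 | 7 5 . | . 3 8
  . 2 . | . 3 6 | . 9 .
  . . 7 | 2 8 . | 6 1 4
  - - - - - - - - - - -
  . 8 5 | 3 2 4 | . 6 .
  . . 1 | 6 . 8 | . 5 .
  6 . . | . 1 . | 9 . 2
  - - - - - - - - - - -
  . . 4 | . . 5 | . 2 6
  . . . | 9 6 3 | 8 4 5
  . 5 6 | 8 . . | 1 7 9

Step 1. [r5c1∈{2,3,4,7,9}] across row 5, 2 lands solely at r5c1, so r5c1=2.
Step 2. [r4c7∈{7}] nothing but 7 survives at r4c7 ⇒ r4c7=7.
Step 3. [r7c1∈{1,3,7,8,9}] in row 7, 8 fits only at r7c1, so r7c1=8.
Step 4. [r3c2∈{3}] nothing but 3 survives at r3c2, so r3c2=3.
Step 5. [r8c1∈{1,7}] r8c1 is the only open cell in col 1 admitting 7. So r8c1=7.
Step 6. [r2c4∈{1,4}] across col 4, 4 lands solely at r2c4, so r2c4=4.
Step 7. [r7c2∈{1,9}] in row 7, 9 fits only at r7c2, so r7c2=9.
Step 8. [r6c6∈{7}] nothing but 7 survives at r6c6 ⇒ r6c6=7.
Step 9. [r5c7∈{3,4}] across col 7, 4 lands solely at r5c7, so r5c7=4.
Step 10. [r2c1∈{1,5}] row 2 places 1 nowhere but r2c1, so r2c1=1.
Step 11. [r2c7∈{5}] r2c7's peers cover all but 5, so r2c7=5.
Step 12. [r1c6∈{1}] r1c6's peers cover all but 1 ⇒ r1c6=1.
Step 13. [r8c2∈{1}] nothing but 1 survives at r8c2. So r8c2=1.
Step 14. [r9c1∈{3}] r9c1 has the single candidate 3, so r9c1=3.
Step 15. [r2c9∈{7}] nothing but 7 survives at r2c9 ⇒ r2c9=7.
Step 16. [r9c6∈{2}] r9c6 has the single candidate 2. So r9c6=2.
Step 17. [r6c4∈{5}] r6c4 has the single candidate 5 ⇒ r6c4=5.
Step 18. [r6c2∈{4}] r6c2 is down to just 4, so r6c2=4.
Step 19. [r7c4∈{1}] nothing but 1 survives at r7c4, so r7c4=1.
Step 20. [r5c2∈{7}] r5c2 has the single candidate 7 ⇒ r5c2=7.
Step 21. [r2c3∈{8}] nothing but 8 survives at r2c3 ⇒ r2c3=8.
Step 22. [r5c9∈{3}] only 3 remains possible at r5c9. So r5c9=3.
Step 23. [r5c5∈{9}] r5c5 is down to just 9. So r5c5=9.
Step 24. [r7c7∈{3}] r7c7 is down to just 3, so r7c7=3.
Step 25. [r4c1∈{9}] only 9 remains possible at r4c1 ⇒ r4c1=9.
Step 26. [r9c5∈{4}] only 4 remains possible at r9c5. So r9c5=4.
Step 27. [r7c5∈{7}] r7c5 is down to just 7 ⇒ r7c5=7.
Step 28. [r6c3∈{3}] nothing but 3 survives at r6c3 ⇒ r6c3=3.
Step 29. [r4c9∈{1}] r4c9's peers cover all but 1, so r4c9=1.
Step 30. [r6c8∈{8}] r6c8 is down to just 8, so r6c8=8.
Step 31. [r3c1∈{5}] only 5 remains possible at r3c1 ⇒ r3c1=5.
Step 32. [r1c7∈{2}] r1c7 is down to just 2 ⇒ r1c7=2.
Step 33. [r3c6∈{9}] r3c6 is down to just 9, so r3c6=9.
Step 34. [r1c1∈{4}] r1c1 is down to just 4. So r1c1=4.
Step 35. [r8c3∈{2}] r8c3's peers cover all but 2 ⇒ r8c3=2.

Answer: 4 6 9 7 5 1 2 3 8 / 1 2 8 4 3 6 5 9 7 / 5 3 7 2 8 9 6 1 4 / 9 8 5 3 2 4 7 6 1 / 2 7 1 6 9 8 4 5 3 / 6 4 3 5 1 7 9 8 2 / 8 9 4 1 7 5 3 2 6 / 7 1 2 9 6 3 8 4 5 / 3 5 6 8 4 2 1 7 9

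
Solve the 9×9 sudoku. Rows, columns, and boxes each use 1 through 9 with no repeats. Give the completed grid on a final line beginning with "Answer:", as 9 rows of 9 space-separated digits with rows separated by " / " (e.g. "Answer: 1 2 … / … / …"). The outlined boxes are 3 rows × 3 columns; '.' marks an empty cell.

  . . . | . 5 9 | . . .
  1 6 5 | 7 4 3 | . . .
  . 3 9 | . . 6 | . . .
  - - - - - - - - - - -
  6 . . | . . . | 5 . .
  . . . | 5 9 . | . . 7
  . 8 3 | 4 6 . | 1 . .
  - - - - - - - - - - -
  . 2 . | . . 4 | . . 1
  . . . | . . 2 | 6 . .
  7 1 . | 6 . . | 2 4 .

Step 1. [r9c9∈{3,5,8,9}] across row 9, 9 lands solely at r9c9, so r9c9=9.
Step 2. [r6c9∈{2}] r6c9 is down to just 2. So r6c9=2.
Step 3. [r2c9∈{8}] r2c9's peers cover all but 8 ⇒ r2c9=8.
Step 4. [r9c3∈{8}] r9c3's peers cover all but 8 ⇒ r9c3=8.
Step 5. [r5c2∈{4}] only 4 remains possible at r5c2, so r5c2=4.
Step 6. [r9c5∈{3}] r9c5 is down to just 3. So r9c5=3.
Step 7. [r4c4∈{1,2,3,8}] in col 4, 3 fits only at r4c4. So r4c4=3.
Step 8. [r4c5∈{1,2,7,8}] r4c5 is the only open cell in box 5 admitting 2 ⇒ r4c5=2.
Step 9. [r8c2∈{5,9}] r8c2 is the only open cell in col 2 admitting 5. So r8c2=5.
Step 10. [r8c9∈{3}] r8c9 has the single candidate 3 ⇒ r8c9=3.
Step 11. [r1c2∈{7}] nothing but 7 survives at r1c2. So r1c2=7.
Step 12. [r2c8∈{2,9}] r2c8 is the only open cell in row 2 admitting 2, so r2c8=2.
Step 13. [r5c1∈{2}] r5c1 is down to just 2 ⇒ r5c1=2.
Step 14. [r5c8∈{3,6,8}] r5c8 is the only open cell in row 5 admitting 6, so r5c8=6.
Step 15. [r7c8∈{5,7,8}] in row 7, 5 fits only at r7c8. So r7c8=5.
Step 16. [r3c4∈{1,2,8}] across row 3, 2 lands solely at r3c4, so r3c4=2.
Step 17. [r5c3∈{1}] nothing but 1 survives at r5c3. So r5c3=1.
Step 18. [r4c9∈{4}] nothing but 4 survives at r4c9. So r4c9=4.
Step 19. [r5c6∈{8}] only 8 remains possible at r5c6, so r5c6=8.
Step 20. [r7c7∈{7,8}] in col 7, 8 fits only at r7c7 ⇒ r7c7=8.
Step 21. [r4c2∈{9}] r4c2 is down to just 9 ⇒ r4c2=9.
Step 22. [r1c8∈{1,3}] col 8 places 3 nowhere but r1c8, so r1c8=3.
Step 23. [r1c7∈{4}] nothing but 4 survives at r1c7 ⇒ r1c7=4.
Step 24. [r1c4∈{1,8}] row 1 places 1 nowhere but r1c4 ⇒ r1c4=1.
Step 25. [r8c5∈{1,7,8}] r8c5 is the only open cell in row 8 admitting 1 ⇒ r8c5=1.
Step 26. [r3c1∈{4,8}] row 3 places 4 nowhere but r3c1. So r3c1=4.
Step 27. [r7c4∈{9}] r7c4 is down to just 9 ⇒ r7c4=9.
Step 28. [r3c7∈{7}] r3c7 has the single candidate 7, so r3c7=7.
Step 29. [r4c6∈{1,7}] in row 4, 1 fits only at r4c6, so r4c6=1.
Step 30. [r4c8∈{8}] only 8 remains possible at r4c8. So r4c8=8.
Step 31. [r1c1∈{8}] only 8 remains possible at r1c1, so r1c1=8.
Step 32. [r7c3∈{6}] only 6 remains possible at r7c3 ⇒ r7c3=6.
Step 33. [r6c1∈{5}] only 5 remains possible at r6c1 ⇒ r6c1=5.
Step 34. [r7c5∈{7}] nothing but 7 survives at r7c5, so r7c5=7.
Step 35. [r9c6∈{5}] nothing but 5 survives at r9c6, so r9c6=5.
Step 36. [r8c8∈{7}] r8c8 has the single candidate 7. So r8c8=7.
Step 37. [r8c3∈{4}] r8c3 is down to just 4. So r8c3=4.
Step 38. [r1c3∈{2}] nothing but 2 survives at r1c3. So r1c3=2.
Step 39. [r7c1∈{3}] r7c1's peers cover all but 3 ⇒ r7c1=3.
Step 40. [r3c8∈{1}] only 1 remains possible at r3c8. So r3c8=1.
Step 41. [r8c4∈{8}] nothing but 8 survives at r8c4 ⇒ r8c4=8.
Step 42. [r8c1∈{9}] r8c1's peers cover all but 9. So r8c1=9.
Step 43. [r3c5∈{8}] nothing but 8 survives at r3c5 ⇒ r3c5=8.
Step 44. [r1c9∈{6}] r1c9 has the single candidate 6. So r1c9=6.
Step 45. [r4c3∈{7}] r4c3 has the single candidate 7 ⇒ r4c3=7.
Step 46. [r6c6∈{7}] r6c6 is down to just 7, so r6c6=7.
Step 47. [r6c8∈{9}] only 9 remains possible at r6c8, so r6c8=9.
Step 48. [r3c9∈{5}] r3c9 is down to just 5 ⇒ r3c9=5.
Step 49. [r5c7∈{3}] r5c7 has the single candidate 3, so r5c7=3.
Step 50. [r2c7∈{9}] only 9 remains possible at r2c7, so r2c7=9.

Answer: 8 7 2 1 5 9 4 3 6 / 1 6 5 7 4 3 9 2 8 / 4 3 9 2 8 6 7 1 5 / 6 9 7 3 2 1 5 8 4 / 2 4 1 5 9 8 3 6 7 / 5 8 3 4 6 7 1 9 2 / 3 2 6 9 7 4 8 5 1 / 9 5 4 8 1 2 6 7 3 / 7 1 8 6 3 5 2 4 9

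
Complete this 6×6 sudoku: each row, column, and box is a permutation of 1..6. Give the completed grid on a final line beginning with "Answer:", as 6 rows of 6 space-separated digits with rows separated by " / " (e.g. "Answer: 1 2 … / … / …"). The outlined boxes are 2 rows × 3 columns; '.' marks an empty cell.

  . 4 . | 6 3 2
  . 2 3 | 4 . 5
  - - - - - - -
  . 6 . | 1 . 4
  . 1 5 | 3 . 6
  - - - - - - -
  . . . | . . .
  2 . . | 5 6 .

Step 1. [r1c3∈{1}] r1c3's peers cover all but 1 ⇒ r1c3=1.
Step 2. [r5c1∈{1,3,4,5,6}] col 1 places 1 nowhere but r5c1, so r5c1=1.
Step 3. [r5c5∈{2,4}] in col 5, 4 fits only at r5c5 ⇒ r5c5=4.
Step 4. [r6c2∈{3}] nothing but 3 survives at r6c2, so r6c2=3.
Step 5. [r4c5∈{2}] r4c5 has the single candidate 2 ⇒ r4c5=2.
Step 6. [r5c3∈{6}] only 6 remains possible at r5c3 ⇒ r5c3=6.
Step 7. [r3c1∈{3}] nothing but 3 survives at r3c1. So r3c1=3.
Step 8. [r5c2∈{5}] nothing but 5 survives at r5c2. So r5c2=5.
Step 9. [r1c1∈{5}] nothing but 5 survives at r1c1. So r1c1=5.
Step 10. [r3c5∈{5}] only 5 remains possible at r3c5, so r3c5=5.
Step 11. [r4c1∈{4}] nothing but 4 survives at r4c1, so r4c1=4.
Step 12. [r3c3∈{2}] nothing but 2 survives at r3c3 ⇒ r3c3=2.
Step 13. [r2c5∈{1}] nothing but 1 survives at r2c5 ⇒ r2c5=1.
Step 14. [r5c4∈{2}] nothing but 2 survives at r5c4 ⇒ r5c4=2.
Step 15. [r2c1∈{6}] r2c1 has the single candidate 6. So r2c1=6.
Step 16. [r6c3∈{4}] r6c3 is down to just 4, so r6c3=4.
Step 17. [r5c6∈{3}] r5c6's peers cover all but 3 ⇒ r5c6=3.
Step 18. [r6c6∈{1}] nothing but 1 survives at r6c6 ⇒ r6c6=1.

Answer: 5 4 1 6 3 2 / 6 2 3 4 1 5 / 3 6 2 1 5 4 / 4 1 5 3 2 6 / 1 5 6 2 4 3 / 2 3 4 5 6 1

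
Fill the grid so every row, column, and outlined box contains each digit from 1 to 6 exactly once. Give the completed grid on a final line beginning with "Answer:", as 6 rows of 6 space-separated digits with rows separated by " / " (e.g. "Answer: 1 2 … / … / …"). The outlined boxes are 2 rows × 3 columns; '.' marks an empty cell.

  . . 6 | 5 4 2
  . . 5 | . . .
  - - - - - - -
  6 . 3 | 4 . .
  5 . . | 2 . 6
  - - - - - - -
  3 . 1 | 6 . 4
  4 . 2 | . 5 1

Step 1. [r2c4∈{1,3}] r2c4 is the only open cell in col 4 admitting 1, so r2c4=1.
Step 2. [r2c2∈{2,3,4}] 4 has one home in row 2: r2c2 ⇒ r2c2=4.
Step 3. [r4c2∈{1}] r4c2 has the single candidate 1. So r4c2=1.
Step 4. [r4c5∈{3}] nothing but 3 survives at r4c5, so r4c5=3.
Step 5. [r3c2∈{2}] r3c2's peers cover all but 2, so r3c2=2.
Step 6. [r6c4∈{3}] r6c4 has the single candidate 3, so r6c4=3.
Step 7. [r5c2∈{5}] r5c2's peers cover all but 5. So r5c2=5.
Step 8. [r6c2∈{6}] r6c2's peers cover all but 6 ⇒ r6c2=6.
Step 9. [r2c1∈{2}] r2c1 has the single candidate 2, so r2c1=2.
Step 10. [r5c5∈{2}] nothing but 2 survives at r5c5. So r5c5=2.
Step 11. [r2c5∈{6}] nothing but 6 survives at r2c5 ⇒ r2c5=6.
Step 12. [r4c3∈{4}] r4c3 is down to just 4, so r4c3=4.
Step 13. [r1c2∈{3}] r1c2's peers cover all but 3 ⇒ r1c2=3.
Step 14. [r3c6∈{5}] nothing but 5 survives at r3c6, so r3c6=5.
Step 15. [r1c1∈{1}] only 1 remains possible at r1c1. So r1c1=1.
Step 16. [r3c5∈{1}] r3c5 is down to just 1, so r3c5=1.
Step 17. [r2c6∈{3}] r2c6 has the single candidate 3. So r2c6=3.

Answer: 1 3 6 5 4 2 / 2 4 5 1 6 3 / 6 2 3 4 1 5 / 5 1 4 2 3 6 / 3 5 1 6 2 4 / 4 6 2 3 5 1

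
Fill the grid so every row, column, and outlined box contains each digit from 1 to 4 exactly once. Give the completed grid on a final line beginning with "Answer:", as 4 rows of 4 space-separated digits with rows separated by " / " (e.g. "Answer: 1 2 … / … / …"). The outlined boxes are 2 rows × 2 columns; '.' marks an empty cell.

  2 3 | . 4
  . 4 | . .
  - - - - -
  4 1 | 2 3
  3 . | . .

Step 1. [r1c3∈{1}] only 1 remains possible at r1c3. So r1c3=1.
Step 2. [r4c3∈{4}] r4c3 has the single candidate 4, so r4c3=4.
Step 3. [r4c2∈{2}] r4c2 has the single candidate 2. So r4c2=2.
Step 4. [r2c1∈{1}] nothing but 1 survives at r2c1 ⇒ r2c1=1.
Step 5. [r2c4∈{2}] only 2 remains possible at r2c4 ⇒ r2c4=2.
Step 6. [r4c4∈{1}] nothing but 1 survives at r4c4, so r4c4=1.
Step 7. [r2c3∈{3}] r2c3 is down to just 3, so r2c3=3.

Answer: 2 3 1 4 / 1 4 3 2 / 4 1 2 3 / 3 2 4 1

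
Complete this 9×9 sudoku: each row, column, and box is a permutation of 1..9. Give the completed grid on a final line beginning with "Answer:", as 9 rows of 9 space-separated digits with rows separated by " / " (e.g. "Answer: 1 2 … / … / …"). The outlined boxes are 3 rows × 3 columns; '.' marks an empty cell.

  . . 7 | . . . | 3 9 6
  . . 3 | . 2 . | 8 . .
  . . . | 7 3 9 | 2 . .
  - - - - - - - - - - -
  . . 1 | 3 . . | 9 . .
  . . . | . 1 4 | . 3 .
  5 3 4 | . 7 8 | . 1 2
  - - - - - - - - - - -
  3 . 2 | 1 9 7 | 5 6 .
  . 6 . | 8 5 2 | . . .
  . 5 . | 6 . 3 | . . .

Step 1. [r8c3∈{9}] r8c3 is down to just 9. So r8c3=9.
Step 2. [r9c3∈{8}] r9c3's peers cover all but 8 ⇒ r9c3=8.
Step 3. [r4c8∈{4,5,7,8}] in col 8, 8 fits only at r4c8, so r4c8=8.
Step 4. [r4c9∈{4,5,7}] r4c9 is the only open cell in row 4 admitting 4, so r4c9=4.
Step 5. [r7c2∈{4}] r7c2's peers cover all but 4. So r7c2=4.
Step 6. [r5c3∈{6}] nothing but 6 survives at r5c3 ⇒ r5c3=6.
Step 7. [r5c7∈{7}] r5c7's peers cover all but 7, so r5c7=7.
Step 8. [r3c1∈{1,4,6,8}] row 3 places 6 nowhere but r3c1 ⇒ r3c1=6.
Step 9. [r3c8∈{4,5}] r3c8 is the only open cell in row 3 admitting 4, so r3c8=4.
Step 10. [r2c8∈{5,7}] r2c8 is the only open cell in col 8 admitting 5, so r2c8=5.
Step 11. [r8c8∈{7}] r8c8's peers cover all but 7 ⇒ r8c8=7.
Step 12. [r8c1∈{1}] r8c1's peers cover all but 1 ⇒ r8c1=1.
Step 13. [r3c2∈{1,8}] r3c2 is the only open cell in row 3 admitting 8. So r3c2=8.
Step 14. [r5c4∈{2,5,9}] col 4 places 2 nowhere but r5c4 ⇒ r5c4=2.
Step 15. [r2c4∈{4}] r2c4 is down to just 4 ⇒ r2c4=4.
Step 16. [r9c7∈{1,4}] col 7 places 1 nowhere but r9c7. So r9c7=1.
Step 17. [r2c6∈{1,6}] in row 2, 6 fits only at r2c6, so r2c6=6.
Step 18. [r4c2∈{2,7}] across col 2, 7 lands solely at r4c2, so r4c2=7.
Step 19. [r2c1∈{9}] r2c1 has the single candidate 9, so r2c1=9.
Step 20. [r1c6∈{1,5}] r1c6 is the only open cell in col 6 admitting 1. So r1c6=1.
Step 21. [r2c2∈{1}] r2c2 has the single candidate 1, so r2c2=1.
Step 22. [r4c1∈{2}] r4c1's peers cover all but 2. So r4c1=2.
Step 23. [r5c1∈{8}] nothing but 8 survives at r5c1, so r5c1=8.
Step 24. [r3c9∈{1}] nothing but 1 survives at r3c9. So r3c9=1.
Step 25. [r6c4∈{9}] only 9 remains possible at r6c4. So r6c4=9.
Step 26. [r2c9∈{7}] only 7 remains possible at r2c9. So r2c9=7.
Step 27. [r1c2∈{2}] r1c2 has the single candidate 2. So r1c2=2.
Step 28. [r6c7∈{6}] only 6 remains possible at r6c7, so r6c7=6.
Step 29. [r9c1∈{7}] nothing but 7 survives at r9c1 ⇒ r9c1=7.
Step 30. [r1c5∈{8}] r1c5 has the single candidate 8 ⇒ r1c5=8.
Step 31. [r4c5∈{6}] r4c5's peers cover all but 6, so r4c5=6.
Step 32. [r7c9∈{8}] r7c9 has the single candidate 8 ⇒ r7c9=8.
Step 33. [r9c5∈{4}] r9c5's peers cover all but 4 ⇒ r9c5=4.
Step 34. [r8c7∈{4}] only 4 remains possible at r8c7. So r8c7=4.
Step 35. [r5c2∈{9}] r5c2's peers cover all but 9. So r5c2=9.
Step 36. [r9c8∈{2}] nothing but 2 survives at r9c8 ⇒ r9c8=2.
Step 37. [r8c9∈{3}] r8c9 is down to just 3, so r8c9=3.
Step 38. [r4c6∈{5}] r4c6 has the single candidate 5 ⇒ r4c6=5.
Step 39. [r3c3∈{5}] nothing but 5 survives at r3c3, so r3c3=5.
Step 40. [r9c9∈{9}] nothing but 9 survives at r9c9. So r9c9=9.
Step 41. [r1c4∈{5}] r1c4's peers cover all but 5 ⇒ r1c4=5.
Step 42. [r5c9∈{5}] only 5 remains possible at r5c9 ⇒ r5c9=5.
Step 43. [r1c1∈{4}] nothing but 4 survives at r1c1, so r1c1=4.

Answer: 4 2 7 5 8 1 3 9 6 / 9 1 3 4 2 6 8 5 7 / 6 8 5 7 3 9 2 4 1 / 2 7 1 3 6 5 9 8 4 / 8 9 6 2 1 4 7 3 5 / 5 3 4 9 7 8 6 1 2 / 3 4 2 1 9 7 5 6 8 / 1 6 9 8 5 2 4 7 3 / 7 5 8 6 4 3 1 2 9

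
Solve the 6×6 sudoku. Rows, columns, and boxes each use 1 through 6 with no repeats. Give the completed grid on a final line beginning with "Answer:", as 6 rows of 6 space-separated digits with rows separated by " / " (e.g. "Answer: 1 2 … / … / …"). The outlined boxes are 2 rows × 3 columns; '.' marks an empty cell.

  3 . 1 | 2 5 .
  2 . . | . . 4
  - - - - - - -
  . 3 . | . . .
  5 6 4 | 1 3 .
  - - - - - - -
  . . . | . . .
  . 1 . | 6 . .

Step 1. [r5c2∈{2,4,5}] 2 has one home in col 2: r5c2. So r5c2=2.
Step 2. [r4c6∈{2}] r4c6's peers cover all but 2 ⇒ r4c6=2.
Step 3. [r5c6∈{1,3,5}] in col 6, 1 fits only at r5c6, so r5c6=1.
Step 4. [r5c5∈{4}] r5c5 is down to just 4 ⇒ r5c5=4.
Step 5. [r6c6∈{3,5}] col 6 places 3 nowhere but r6c6, so r6c6=3.
Step 6. [r2c3∈{5,6}] in box 1, 6 fits only at r2c3 ⇒ r2c3=6.
Step 7. [r5c4∈{5}] r5c4's peers cover all but 5 ⇒ r5c4=5.
Step 8. [r3c5∈{6}] r3c5 is down to just 6. So r3c5=6.
Step 9. [r3c1∈{1}] r3c1's peers cover all but 1. So r3c1=1.
Step 10. [r1c2∈{4}] nothing but 4 survives at r1c2 ⇒ r1c2=4.
Step 11. [r6c5∈{2}] r6c5 has the single candidate 2, so r6c5=2.
Step 12. [r2c5∈{1}] r2c5's peers cover all but 1. So r2c5=1.
Step 13. [r3c6∈{5}] nothing but 5 survives at r3c6. So r3c6=5.
Step 14. [r2c4∈{3}] only 3 remains possible at r2c4 ⇒ r2c4=3.
Step 15. [r6c1∈{4}] r6c1 has the single candidate 4. So r6c1=4.
Step 16. [r6c3∈{5}] only 5 remains possible at r6c3. So r6c3=5.
Step 17. [r1c6∈{6}] r1c6's peers cover all but 6, so r1c6=6.
Step 18. [r3c4∈{4}] nothing but 4 survives at r3c4 ⇒ r3c4=4.
Step 19. [r5c1∈{6}] r5c1 is down to just 6. So r5c1=6.
Step 20. [r2c2∈{5}] only 5 remains possible at r2c2. So r2c2=5.
Step 21. [r3c3∈{2}] r3c3 is down to just 2, so r3c3=2.
Step 22. [r5c3∈{3}] r5c3's peers cover all but 3. So r5c3=3.

Answer: 3 4 1 2 5 6 / 2 5 6 3 1 4 / 1 3 2 4 6 5 / 5 6 4 1 3 2 / 6 2 3 5 4 1 / 4 1 5 6 2 3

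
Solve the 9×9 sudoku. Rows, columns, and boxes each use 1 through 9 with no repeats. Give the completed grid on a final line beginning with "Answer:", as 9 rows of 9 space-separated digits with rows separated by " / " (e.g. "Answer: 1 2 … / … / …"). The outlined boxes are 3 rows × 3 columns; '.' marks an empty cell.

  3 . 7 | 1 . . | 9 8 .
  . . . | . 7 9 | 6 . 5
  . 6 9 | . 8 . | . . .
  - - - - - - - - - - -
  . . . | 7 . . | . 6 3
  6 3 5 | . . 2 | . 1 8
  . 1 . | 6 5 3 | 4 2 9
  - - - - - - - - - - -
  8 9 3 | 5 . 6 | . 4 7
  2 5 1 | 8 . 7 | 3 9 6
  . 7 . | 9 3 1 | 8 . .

Step 1. [r5c4∈{4}] only 4 remains possible at r5c4 ⇒ r5c4=4.
Step 2. [r3c9∈{1,2,4}] col 9 places 1 nowhere but r3c9. So r3c9=1.
Step 3. [r1c9∈{2,4}] 4 has one home in col 9: r1c9, so r1c9=4.
Step 4. [r1c2∈{2}] only 2 remains possible at r1c2 ⇒ r1c2=2.
Step 5. [r9c1∈{4}] r9c1 is down to just 4, so r9c1=4.
Step 6. [r3c7∈{2,7}] r3c7 is the only open cell in box 3 admitting 2, so r3c7=2.
Step 7. [r6c3∈{8}] r6c3 is down to just 8. So r6c3=8.
Step 8. [r2c8∈{3}] r2c8 has the single candidate 3, so r2c8=3.
Step 9. [r2c3∈{4}] only 4 remains possible at r2c3 ⇒ r2c3=4.
Step 10. [r3c6∈{4,5}] 4 has one home in row 3: r3c6 ⇒ r3c6=4.
Step 11. [r4c1∈{9}] nothing but 9 survives at r4c1 ⇒ r4c1=9.
Step 12. [r3c1∈{5}] nothing but 5 survives at r3c1, so r3c1=5.
Step 13. [r9c9∈{2}] r9c9 has the single candidate 2. So r9c9=2.
Step 14. [r7c7∈{1}] nothing but 1 survives at r7c7, so r7c7=1.
Step 15. [r4c6∈{8}] r4c6 is down to just 8. So r4c6=8.
Step 16. [r2c4∈{2}] nothing but 2 survives at r2c4 ⇒ r2c4=2.
Step 17. [r1c5∈{6}] r1c5 has the single candidate 6. So r1c5=6.
Step 18. [r4c7∈{5}] only 5 remains possible at r4c7. So r4c7=5.
Step 19. [r3c8∈{7}] only 7 remains possible at r3c8. So r3c8=7.
Step 20. [r9c8∈{5}] r9c8 is down to just 5. So r9c8=5.
Step 21. [r4c3∈{2}] r4c3 has the single candidate 2 ⇒ r4c3=2.
Step 22. [r2c2∈{8}] r2c2's peers cover all but 8 ⇒ r2c2=8.
Step 23. [r6c1∈{7}] nothing but 7 survives at r6c1 ⇒ r6c1=7.
Step 24. [r3c4∈{3}] r3c4 is down to just 3, so r3c4=3.
Step 25. [r4c5∈{1}] r4c5 has the single candidate 1. So r4c5=1.
Step 26. [r2c1∈{1}] r2c1 has the single candidate 1 ⇒ r2c1=1.
Step 27. [r5c5∈{9}] nothing but 9 survives at r5c5 ⇒ r5c5=9.
Step 28. [r1c6∈{5}] nothing but 5 survives at r1c6, so r1c6=5.
Step 29. [r5c7∈{7}] r5c7's peers cover all but 7. So r5c7=7.
Step 30. [r9c3∈{6}] nothing but 6 survives at r9c3 ⇒ r9c3=6.
Step 31. [r7c5∈{2}] only 2 remains possible at r7c5. So r7c5=2.
Step 32. [r4c2∈{4}] r4c2 is down to just 4. So r4c2=4.
Step 33. [r8c5∈{4}] r8c5's peers cover all but 4, so r8c5=4.

Answer: 3 2 7 1 6 5 9 8 4 / 1 8 4 2 7 9 6 3 5 / 5 6 9 3 8 4 2 7 1 / 9 4 2 7 1 8 5 6 3 / 6 3 5 4 9 2 7 1 8 / 7 1 8 6 5 3 4 2 9 / 8 9 3 5 2 6 1 4 7 / 2 5 1 8 4 7 3 9 6 / 4 7 6 9 3 1 8 5 2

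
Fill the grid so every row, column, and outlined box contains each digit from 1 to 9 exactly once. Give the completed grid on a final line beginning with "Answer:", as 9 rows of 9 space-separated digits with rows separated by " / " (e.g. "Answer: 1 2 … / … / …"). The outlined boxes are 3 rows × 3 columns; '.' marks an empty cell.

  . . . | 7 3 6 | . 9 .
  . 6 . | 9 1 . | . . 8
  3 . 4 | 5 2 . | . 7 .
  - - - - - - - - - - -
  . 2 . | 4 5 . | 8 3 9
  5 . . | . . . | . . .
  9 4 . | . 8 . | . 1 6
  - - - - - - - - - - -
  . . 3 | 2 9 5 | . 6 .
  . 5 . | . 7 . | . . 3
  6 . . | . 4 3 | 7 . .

Step 1. [r6c3∈{7}] nothing but 7 survives at r6c3. So r6c3=7.
Step 2. [r4c1∈{1}] r4c1's peers cover all but 1 ⇒ r4c1=1.
Step 3. [r3c9∈{1}] nothing but 1 survives at r3c9, so r3c9=1.
Step 4. [r7c9∈{4}] r7c9 is down to just 4. So r7c9=4.
Step 5. [r1c7∈{2,4,5}] across row 1, 4 lands solely at r1c7 ⇒ r1c7=4.
Step 6. [r5c7∈{2}] only 2 remains possible at r5c7 ⇒ r5c7=2.
Step 7. [r8c4∈{1,6,8}] 6 has one home in row 8: r8c4. So r8c4=6.
Step 8. [r9c4∈{1,8}] col 4 places 8 nowhere but r9c4, so r9c4=8.
Step 9. [r8c8∈{2,8}] 8 has one home in col 8: r8c8. So r8c8=8.
Step 10. [r7c2∈{1,7,8}] col 2 places 7 nowhere but r7c2, so r7c2=7.
Step 11. [r8c6∈{1}] r8c6 has the single candidate 1. So r8c6=1.
Step 12. [r5c2∈{3,8}] in col 2, 3 fits only at r5c2, so r5c2=3.
Step 13. [r3c2∈{8,9}] row 3 places 9 nowhere but r3c2. So r3c2=9.
Step 14. [r1c2∈{1,8}] in col 2, 8 fits only at r1c2. So r1c2=8.
Step 15. [r1c1∈{2}] r1c1 is down to just 2, so r1c1=2.
Step 16. [r1c9∈{5}] r1c9 has the single candidate 5 ⇒ r1c9=5.
Step 17. [r9c3∈{1,2,9}] row 9 places 9 nowhere but r9c3. So r9c3=9.
Step 18. [r5c6∈{7,9}] across row 5, 9 lands solely at r5c6. So r5c6=9.
Step 19. [r5c3∈{6,8}] in row 5, 8 fits only at r5c3. So r5c3=8.
Step 20. [r2c8∈{2}] r2c8's peers cover all but 2. So r2c8=2.
Step 21. [r5c5∈{6}] r5c5 has the single candidate 6, so r5c5=6.
Step 22. [r9c9∈{2}] r9c9 has the single candidate 2. So r9c9=2.
Step 23. [r5c4∈{1}] only 1 remains possible at r5c4 ⇒ r5c4=1.
Step 24. [r4c6∈{7}] nothing but 7 survives at r4c6. So r4c6=7.
Step 25. [r2c1∈{7}] r2c1 has the single candidate 7. So r2c1=7.
Step 26. [r7c1∈{8}] r7c1 has the single candidate 8, so r7c1=8.
Step 27. [r5c8∈{4}] r5c8 is down to just 4. So r5c8=4.
Step 28. [r9c8∈{5}] nothing but 5 survives at r9c8 ⇒ r9c8=5.
Step 29. [r6c7∈{5}] only 5 remains possible at r6c7, so r6c7=5.
Step 30. [r9c2∈{1}] r9c2 has the single candidate 1 ⇒ r9c2=1.
Step 31. [r2c3∈{5}] only 5 remains possible at r2c3 ⇒ r2c3=5.
Step 32. [r1c3∈{1}] only 1 remains possible at r1c3 ⇒ r1c3=1.
Step 33. [r4c3∈{6}] r4c3 has the single candidate 6 ⇒ r4c3=6.
Step 34. [r3c7∈{6}] only 6 remains possible at r3c7. So r3c7=6.
Step 35. [r2c7∈{3}] r2c7 has the single candidate 3. So r2c7=3.
Step 36. [r6c4∈{3}] r6c4 has the single candidate 3. So r6c4=3.
Step 37. [r8c3∈{2}] nothing but 2 survives at r8c3. So r8c3=2.
Step 38. [r7c7∈{1}] r7c7 is down to just 1. So r7c7=1.
Step 39. [r3c6∈{8}] r3c6 is down to just 8. So r3c6=8.
Step 40. [r5c9∈{7}] nothing but 7 survives at r5c9 ⇒ r5c9=7.
Step 41. [r8c7∈{9}] only 9 remains possible at r8c7, so r8c7=9.
Step 42. [r8c1∈{4}] only 4 remains possible at r8c1. So r8c1=4.
Step 43. [r6c6∈{2}] r6c6 is down to just 2, so r6c6=2.
Step 44. [r2c6∈{4}] r2c6 has the single candidate 4. So r2c6=4.

Answer: 2 8 1 7 3 6 4 9 5 / 7 6 5 9 1 4 3 2 8 / 3 9 4 5 2 8 6 7 1 / 1 2 6 4 5 7 8 3 9 / 5 3 8 1 6 9 2 4 7 / 9 4 7 3 8 2 5 1 6 / 8 7 3 2 9 5 1 6 4 / 4 5 2 6 7 1 9 8 3 / 6 1 9 8 4 3 7 5 2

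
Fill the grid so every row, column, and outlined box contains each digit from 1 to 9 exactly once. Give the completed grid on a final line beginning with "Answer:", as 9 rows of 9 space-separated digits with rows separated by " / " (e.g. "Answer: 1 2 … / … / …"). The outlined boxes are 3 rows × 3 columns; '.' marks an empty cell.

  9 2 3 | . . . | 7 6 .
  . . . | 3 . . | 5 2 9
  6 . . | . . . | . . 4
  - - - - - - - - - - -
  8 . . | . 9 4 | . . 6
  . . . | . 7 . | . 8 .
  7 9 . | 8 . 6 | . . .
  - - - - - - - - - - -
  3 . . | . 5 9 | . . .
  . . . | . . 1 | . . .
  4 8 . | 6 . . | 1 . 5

Step 1. [r8c5∈{2,3,4,8}] 8 has one home in box 8: r8c5 ⇒ r8c5=8.
Step 2. [r2c1∈{1}] r2c1 has the single candidate 1. So r2c1=1.
Step 3. [r4c8∈{1,3,5,7}] in row 4, 7 fits only at r4c8 ⇒ r4c8=7.
Step 4. [r7c8∈{4}] nothing but 4 survives at r7c8, so r7c8=4.
Step 5. [r5c7∈{2,3,4,9}] across row 5, 9 lands solely at r5c7. So r5c7=9.
Step 6. [r3c4∈{1,2,5,7,9}] across row 3, 9 lands solely at r3c4. So r3c4=9.
Step 7. [r6c7∈{2,3,4}] in col 7, 4 fits only at r6c7. So r6c7=4.
Step 8. [r8c4∈{2,4,7}] r8c4 is the only open cell in row 8 admitting 4, so r8c4=4.
Step 9. [r7c4∈{2,7}] across col 4, 7 lands solely at r7c4, so r7c4=7.
Step 10. [r9c3∈{2,7,9}] in row 9, 7 fits only at r9c3, so r9c3=7.
Step 11. [r8c3∈{2,5,6,9}] 9 has one home in col 3: r8c3, so r8c3=9.
Step 12. [r8c8∈{3}] r8c8 is down to just 3, so r8c8=3.
Step 13. [r3c8∈{1}] r3c8 is down to just 1 ⇒ r3c8=1.
Step 14. [r1c9∈{8}] r1c9 has the single candidate 8, so r1c9=8.
Step 15. [r7c9∈{2}] r7c9 has the single candidate 2, so r7c9=2.
Step 16. [r1c6∈{5}] r1c6 has the single candidate 5, so r1c6=5.
Step 17. [r1c4∈{1}] only 1 remains possible at r1c4, so r1c4=1.
Step 18. [r6c5∈{1,2,3}] across col 5, 1 lands solely at r6c5 ⇒ r6c5=1.
Step 19. [r6c3∈{2,5}] row 6 places 2 nowhere but r6c3, so r6c3=2.
Step 20. [r5c1∈{5}] nothing but 5 survives at r5c1, so r5c1=5.
Step 21. [r5c6∈{2,3}] in box 5, 3 fits only at r5c6 ⇒ r5c6=3.
Step 22. [r4c3∈{1}] only 1 remains possible at r4c3, so r4c3=1.
Step 23. [r7c3∈{6}] r7c3 is down to just 6 ⇒ r7c3=6.
Step 24. [r9c6∈{2}] r9c6 has the single candidate 2, so r9c6=2.
Step 25. [r4c7∈{2,3}] col 7 places 2 nowhere but r4c7. So r4c7=2.
Step 26. [r3c3∈{5,8}] col 3 places 5 nowhere but r3c3 ⇒ r3c3=5.
Step 27. [r3c2∈{7}] r3c2 has the single candidate 7 ⇒ r3c2=7.
Step 28. [r2c2∈{4}] r2c2 is down to just 4 ⇒ r2c2=4.
Step 29. [r2c3∈{8}] r2c3 is down to just 8 ⇒ r2c3=8.
Step 30. [r4c4∈{5}] nothing but 5 survives at r4c4. So r4c4=5.
Step 31. [r7c2∈{1}] r7c2 is down to just 1 ⇒ r7c2=1.
Step 32. [r8c9∈{7}] r8c9's peers cover all but 7, so r8c9=7.
Step 33. [r5c3∈{4}] r5c3 has the single candidate 4 ⇒ r5c3=4.
Step 34. [r8c7∈{6}] only 6 remains possible at r8c7, so r8c7=6.
Step 35. [r7c7∈{8}] nothing but 8 survives at r7c7, so r7c7=8.
Step 36. [r4c2∈{3}] r4c2's peers cover all but 3 ⇒ r4c2=3.
Step 37. [r6c9∈{3}] nothing but 3 survives at r6c9, so r6c9=3.
Step 38. [r5c2∈{6}] r5c2 is down to just 6. So r5c2=6.
Step 39. [r2c6∈{7}] r2c6 has the single candidate 7, so r2c6=7.
Step 40. [r9c5∈{3}] r9c5 has the single candidate 3 ⇒ r9c5=3.
Step 41. [r6c8∈{5}] nothing but 5 survives at r6c8 ⇒ r6c8=5.
Step 42. [r2c5∈{6}] r2c5's peers cover all but 6. So r2c5=6.
Step 43. [r8c2∈{5}] only 5 remains possible at r8c2 ⇒ r8c2=5.
Step 44. [r8c1∈{2}] r8c1 has the single candidate 2. So r8c1=2.
Step 45. [r5c9∈{1}] r5c9 is down to just 1. So r5c9=1.
Step 46. [r1c5∈{4}] nothing but 4 survives at r1c5 ⇒ r1c5=4.
Step 47. [r5c4∈{2}] only 2 remains possible at r5c4 ⇒ r5c4=2.
Step 48. [r3c7∈{3}] r3c7's peers cover all but 3. So r3c7=3.
Step 49. [r3c6∈{8}] r3c6 has the single candidate 8. So r3c6=8.
Step 50. [r9c8∈{9}] r9c8's peers cover all but 9. So r9c8=9.
Step 51. [r3c5∈{2}] r3c5's peers cover all but 2, so r3c5=2.

Answer: 9 2 3 1 4 5 7 6 8 / 1 4 8 3 6 7 5 2 9 / 6 7 5 9 2 8 3 1 4 / 8 3 1 5 9 4 2 7 6 / 5 6 4 2 7 3 9 8 1 / 7 9 2 8 1 6 4 5 3 / 3 1 6 7 5 9 8 4 2 / 2 5 9 4 8 1 6 3 7 / 4 8 7 6 3 2 1 9 5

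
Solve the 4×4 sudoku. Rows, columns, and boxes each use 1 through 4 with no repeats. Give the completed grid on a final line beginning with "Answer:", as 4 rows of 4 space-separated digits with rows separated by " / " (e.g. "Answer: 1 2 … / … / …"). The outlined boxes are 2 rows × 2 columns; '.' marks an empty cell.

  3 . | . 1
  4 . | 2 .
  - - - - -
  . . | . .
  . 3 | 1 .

Step 1. [r3c2∈{1,2,4}] across col 2, 4 lands solely at r3c2, so r3c2=4.
Step 2. [r4c1∈{2}] only 2 remains possible at r4c1. So r4c1=2.
Step 3. [r3c4∈{2,3}] row 3 places 2 nowhere but r3c4. So r3c4=2.
Step 4. [r3c1∈{1}] r3c1's peers cover all but 1, so r3c1=1.
Step 5. [r3c3∈{3}] r3c3's peers cover all but 3 ⇒ r3c3=3.
Step 6. [r2c2∈{1}] r2c2 has the single candidate 1. So r2c2=1.
Step 7. [r4c4∈{4}] r4c4 has the single candidate 4, so r4c4=4.
Step 8. [r1c3∈{4}] r1c3 is down to just 4, so r1c3=4.
Step 9. [r1c2∈{2}] nothing but 2 survives at r1c2 ⇒ r1c2=2.
Step 10. [r2c4∈{3}] r2c4 has the single candidate 3 ⇒ r2c4=3.

Answer: 3 2 4 1 / 4 1 2 3 / 1 4 3 2 / 2 3 1 4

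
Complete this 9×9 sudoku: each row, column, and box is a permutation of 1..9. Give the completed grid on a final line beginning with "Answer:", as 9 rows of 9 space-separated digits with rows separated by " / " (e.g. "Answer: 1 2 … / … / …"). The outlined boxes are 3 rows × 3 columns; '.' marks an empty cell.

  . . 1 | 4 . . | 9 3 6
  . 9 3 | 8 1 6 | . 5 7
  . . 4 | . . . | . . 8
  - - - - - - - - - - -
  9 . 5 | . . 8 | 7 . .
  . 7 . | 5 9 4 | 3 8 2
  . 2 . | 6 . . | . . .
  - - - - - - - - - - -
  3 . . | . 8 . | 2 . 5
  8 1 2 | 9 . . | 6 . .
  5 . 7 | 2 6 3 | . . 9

Step 1. [r6c1∈{1,4}] 4 has one home in col 1: r6c1. So r6c1=4.
Step 2. [r6c9∈{1}] r6c9 has the single candidate 1 ⇒ r6c9=1.
Step 3. [r6c6∈{7}] r6c6's peers cover all but 7. So r6c6=7.
Step 4. [r8c5∈{4,5,7}] in col 5, 4 fits only at r8c5, so r8c5=4.
Step 5. [r3c8∈{1,2}] r3c8 is the only open cell in col 8 admitting 2, so r3c8=2.
Step 6. [r4c2∈{3,6}] r4c2 is the only open cell in col 2 admitting 3, so r4c2=3.
Step 7. [r7c4∈{1,7}] across box 8, 7 lands solely at r7c4. So r7c4=7.
Step 8. [r9c2∈{4}] r9c2's peers cover all but 4. So r9c2=4.
Step 9. [r1c6∈{2,5}] col 6 places 2 nowhere but r1c6. So r1c6=2.
Step 10. [r9c8∈{1}] only 1 remains possible at r9c8, so r9c8=1.
Step 11. [r7c2∈{6}] r7c2 is down to just 6 ⇒ r7c2=6.
Step 12. [r3c2∈{5}] only 5 remains possible at r3c2, so r3c2=5.
Step 13. [r3c1∈{6,7}] r3c1 is the only open cell in row 3 admitting 6 ⇒ r3c1=6.
Step 14. [r3c5∈{3,7}] 7 has one home in row 3: r3c5, so r3c5=7.
Step 15. [r4c8∈{4,6}] across row 4, 6 lands solely at r4c8, so r4c8=6.
Step 16. [r4c4∈{1}] r4c4 has the single candidate 1. So r4c4=1.
Step 17. [r6c7∈{5}] nothing but 5 survives at r6c7 ⇒ r6c7=5.
Step 18. [r8c6∈{5}] nothing but 5 survives at r8c6, so r8c6=5.
Step 19. [r7c3∈{9}] r7c3's peers cover all but 9. So r7c3=9.
Step 20. [r1c2∈{8}] r1c2 has the single candidate 8, so r1c2=8.
Step 21. [r1c5∈{5}] r1c5 has the single candidate 5, so r1c5=5.
Step 22. [r3c4∈{3}] r3c4's peers cover all but 3 ⇒ r3c4=3.
Step 23. [r9c7∈{8}] r9c7 has the single candidate 8 ⇒ r9c7=8.
Step 24. [r3c6∈{9}] r3c6 is down to just 9 ⇒ r3c6=9.
Step 25. [r5c1∈{1}] r5c1 is down to just 1, so r5c1=1.
Step 26. [r2c7∈{4}] nothing but 4 survives at r2c7, so r2c7=4.
Step 27. [r7c6∈{1}] nothing but 1 survives at r7c6. So r7c6=1.
Step 28. [r6c5∈{3}] r6c5's peers cover all but 3, so r6c5=3.
Step 29. [r8c8∈{7}] nothing but 7 survives at r8c8, so r8c8=7.
Step 30. [r4c9∈{4}] only 4 remains possible at r4c9, so r4c9=4.
Step 31. [r5c3∈{6}] r5c3's peers cover all but 6. So r5c3=6.
Step 32. [r1c1∈{7}] r1c1 has the single candidate 7. So r1c1=7.
Step 33. [r8c9∈{3}] r8c9 is down to just 3, so r8c9=3.
Step 34. [r6c8∈{9}] r6c8's peers cover all but 9. So r6c8=9.
Step 35. [r4c5∈{2}] r4c5 has the single candidate 2. So r4c5=2.
Step 36. [r7c8∈{4}] r7c8 is down to just 4. So r7c8=4.
Step 37. [r3c7∈{1}] r3c7 is down to just 1 ⇒ r3c7=1.
Step 38. [r6c3∈{8}] r6c3 has the single candidate 8. So r6c3=8.
Step 39. [r2c1∈{2}] only 2 remains possible at r2c1 ⇒ r2c1=2.

Answer: 7 8 1 4 5 2 9 3 6 / 2 9 3 8 1 6 4 5 7 / 6 5 4 3 7 9 1 2 8 / 9 3 5 1 2 8 7 6 4 / 1 7 6 5 9 4 3 8 2 / 4 2 8 6 3 7 5 9 1 / 3 6 9 7 8 1 2 4 5 / 8 1 2 9 4 5 6 7 3 / 5 4 7 2 6 3 8 1 9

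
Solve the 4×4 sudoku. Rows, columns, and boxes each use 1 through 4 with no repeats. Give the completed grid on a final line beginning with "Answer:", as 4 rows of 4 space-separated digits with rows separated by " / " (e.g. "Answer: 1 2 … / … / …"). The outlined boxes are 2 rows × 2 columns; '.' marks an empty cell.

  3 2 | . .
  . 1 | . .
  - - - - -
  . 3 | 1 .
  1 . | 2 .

Step 1. [r3c4∈{4}] r3c4's peers cover all but 4. So r3c4=4.
Step 2. [r2c3∈{3,4}] across col 3, 3 lands solely at r2c3. So r2c3=3.
Step 3. [r4c2∈{4}] nothing but 4 survives at r4c2 ⇒ r4c2=4.
Step 4. [r4c4∈{3}] r4c4 has the single candidate 3 ⇒ r4c4=3.
Step 5. [r3c1∈{2}] r3c1 has the single candidate 2 ⇒ r3c1=2.
Step 6. [r1c3∈{4}] r1c3 has the single candidate 4. So r1c3=4.
Step 7. [r2c1∈{4}] only 4 remains possible at r2c1. So r2c1=4.
Step 8. [r2c4∈{2}] r2c4's peers cover all but 2 ⇒ r2c4=2.
Step 9. [r1c4∈{1}] r1c4's peers cover all but 1. So r1c4=1.

Answer: 3 2 4 1 / 4 1 3 2 / 2 3 1 4 / 1 4 2 3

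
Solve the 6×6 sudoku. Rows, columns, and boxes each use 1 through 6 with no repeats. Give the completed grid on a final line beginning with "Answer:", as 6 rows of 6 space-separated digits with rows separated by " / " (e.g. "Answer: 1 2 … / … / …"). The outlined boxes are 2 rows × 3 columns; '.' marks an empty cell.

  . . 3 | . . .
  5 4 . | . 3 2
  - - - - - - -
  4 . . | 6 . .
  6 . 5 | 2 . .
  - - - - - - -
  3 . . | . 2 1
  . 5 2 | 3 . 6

Step 1. [r3c3∈{1}] only 1 remains possible at r3c3. So r3c3=1.
Step 2. [r1c2∈{1,2,6}] in col 2, 1 fits only at r1c2, so r1c2=1.
Step 3. [r6c5∈{4}] nothing but 4 survives at r6c5, so r6c5=4.
Step 4. [r1c4∈{4,5}] 4 has one home in col 4: r1c4, so r1c4=4.
Step 5. [r3c5∈{5}] only 5 remains possible at r3c5 ⇒ r3c5=5.
Step 6. [r4c2∈{3}] nothing but 3 survives at r4c2. So r4c2=3.
Step 7. [r5c2∈{6}] r5c2 is down to just 6. So r5c2=6.
Step 8. [r3c6∈{3}] r3c6 has the single candidate 3. So r3c6=3.
Step 9. [r2c3∈{6}] r2c3 has the single candidate 6 ⇒ r2c3=6.
Step 10. [r3c2∈{2}] nothing but 2 survives at r3c2 ⇒ r3c2=2.
Step 11. [r4c6∈{4}] r4c6's peers cover all but 4, so r4c6=4.
Step 12. [r5c3∈{4}] r5c3's peers cover all but 4. So r5c3=4.
Step 13. [r5c4∈{5}] r5c4's peers cover all but 5, so r5c4=5.
Step 14. [r1c1∈{2}] r1c1 is down to just 2 ⇒ r1c1=2.
Step 15. [r2c4∈{1}] only 1 remains possible at r2c4 ⇒ r2c4=1.
Step 16. [r1c6∈{5}] nothing but 5 survives at r1c6. So r1c6=5.
Step 17. [r1c5∈{6}] r1c5 has the single candidate 6 ⇒ r1c5=6.
Step 18. [r6c1∈{1}] r6c1 has the single candidate 1. So r6c1=1.
Step 19. [r4c5∈{1}] only 1 remains possible at r4c5. So r4c5=1.

Answer: 2 1 3 4 6 5 / 5 4 6 1 3 2 / 4 2 1 6 5 3 / 6 3 5 2 1 4 / 3 6 4 5 2 1 / 1 5 2 3 4 6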